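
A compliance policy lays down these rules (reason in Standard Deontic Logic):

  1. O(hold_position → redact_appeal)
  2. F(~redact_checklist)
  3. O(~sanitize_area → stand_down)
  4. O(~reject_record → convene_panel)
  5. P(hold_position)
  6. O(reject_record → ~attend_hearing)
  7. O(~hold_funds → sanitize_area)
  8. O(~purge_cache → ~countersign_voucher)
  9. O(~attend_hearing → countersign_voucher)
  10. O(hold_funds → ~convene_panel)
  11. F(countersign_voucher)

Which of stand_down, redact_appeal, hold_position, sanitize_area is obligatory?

sanitize_area

Premise 11, F(countersign_voucher), is equivalent to O(~countersign_voucher).
Premise 9 is O(~attend_hearing → countersign_voucher); contrapositively O(~countersign_voucher → attend_hearing). Since O(~countersign_voucher) holds, K gives O(attend_hearing).
Premise 6, O(reject_record → ~attend_hearing), contraposes to O(attend_hearing → ~reject_record); with O(attend_hearing) we get O(~reject_record).
Premise 4 is O(~reject_record → convene_panel); since O(~reject_record), deontic closure gives O(convene_panel).
The contrapositive of premise 10 (O(hold_funds → ~convene_panel)) is O(convene_panel → ~hold_funds), and O(convene_panel) is already established, so O(~hold_funds).
Premise 7 is O(~hold_funds → sanitize_area); since O(~hold_funds), deontic closure gives O(sanitize_area).
So O(sanitize_area) holds — sanitize_area is obligatory. None of the other listed options is made obligatory by any chain of premises.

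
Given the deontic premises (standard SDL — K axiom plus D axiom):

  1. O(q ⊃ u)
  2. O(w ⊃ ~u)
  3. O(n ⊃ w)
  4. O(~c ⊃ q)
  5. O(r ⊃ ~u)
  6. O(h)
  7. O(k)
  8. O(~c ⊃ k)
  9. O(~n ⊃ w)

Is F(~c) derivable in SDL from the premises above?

Premises 3 and 9 cover both cases: O(n ⊃ w) and O(~n ⊃ w). Since n ∨ ~n is a tautology, O(w) follows.
Premise 2 is O(w ⊃ ~u); since O(w), deontic closure gives O(~u).
Premise 1, O(q ⊃ u), contraposes to O(~u ⊃ ~q); with O(~u) we get O(~q).
Premise 4 is O(~c ⊃ q); contrapositively O(~q ⊃ c). Since O(~q) holds, K gives O(c).
Premises 5, 6, 7, 8 do not contribute to this derivation.
So O(c) holds, i.e. F(~c). The claim follows.

Yes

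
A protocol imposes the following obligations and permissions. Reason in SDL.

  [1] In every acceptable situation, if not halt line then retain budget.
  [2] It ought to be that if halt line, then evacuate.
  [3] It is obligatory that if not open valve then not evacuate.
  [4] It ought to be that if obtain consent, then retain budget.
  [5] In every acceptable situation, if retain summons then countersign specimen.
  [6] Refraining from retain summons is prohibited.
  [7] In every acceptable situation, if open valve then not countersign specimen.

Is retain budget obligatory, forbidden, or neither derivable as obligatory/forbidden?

Obligatory

Premise 6, F(¬retain_summons), is equivalent to O(retain_summons).
Applying K to premise 5 (O(retain_summons → countersign_specimen)) and O(retain_summons) yields O(countersign_specimen).
Premise 7, O(open_valve → ¬countersign_specimen), contraposes to O(countersign_specimen → ¬open_valve); with O(countersign_specimen) we get O(¬open_valve).
With premise 3, O(¬open_valve → ¬evacuate), the K-axiom yields O(¬evacuate).
The contrapositive of premise 2 (O(halt_line → evacuate)) is O(¬evacuate → ¬halt_line), and O(¬evacuate) is already established, so O(¬halt_line).
Premise 1 is O(¬halt_line → retain_budget); since O(¬halt_line), deontic closure gives O(retain_budget).
Premise 4 does not contribute to this derivation.
Hence retain_budget is obligatory.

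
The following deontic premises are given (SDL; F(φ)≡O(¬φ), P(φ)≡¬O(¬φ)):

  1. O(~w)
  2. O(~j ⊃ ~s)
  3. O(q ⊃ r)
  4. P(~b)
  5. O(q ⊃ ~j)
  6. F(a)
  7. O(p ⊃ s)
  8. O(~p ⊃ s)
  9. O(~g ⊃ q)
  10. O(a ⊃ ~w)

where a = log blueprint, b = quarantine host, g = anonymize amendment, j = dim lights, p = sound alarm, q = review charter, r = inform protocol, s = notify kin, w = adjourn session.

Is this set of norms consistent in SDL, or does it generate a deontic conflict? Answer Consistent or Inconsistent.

Consistent

Premise 10 is O(a ⊃ ~w); even if O(~w) held, inferring O(a) would be affirming the consequent — invalid.
So O(a) is not derivable, and the apparent clash with O(~a) does not arise.
A world satisfying every obligation exists (e.g. a=false, b=false, g=true, j=true, p=false, q=false, r=false, s=true, w=false); no atom is both obligatory and forbidden, so the set is consistent.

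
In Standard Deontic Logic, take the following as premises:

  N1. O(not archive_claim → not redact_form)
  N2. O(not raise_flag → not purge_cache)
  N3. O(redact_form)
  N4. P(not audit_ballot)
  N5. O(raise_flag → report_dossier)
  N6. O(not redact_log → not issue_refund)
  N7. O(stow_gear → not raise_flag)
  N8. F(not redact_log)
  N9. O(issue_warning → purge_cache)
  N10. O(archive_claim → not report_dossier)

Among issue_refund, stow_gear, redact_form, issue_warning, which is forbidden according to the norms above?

issue_warning

Premise 3 gives O(redact_form).
The contrapositive of premise 1 (O(not archive_claim → not redact_form)) is O(redact_form → archive_claim), and O(redact_form) is already established, so O(archive_claim).
Premise 10 is O(archive_claim → not report_dossier); since O(archive_claim), deontic closure gives O(not report_dossier).
Premise 5, O(raise_flag → report_dossier), contraposes to O(not report_dossier → not raise_flag); with O(not report_dossier) we get O(not raise_flag).
With premise 2, O(not raise_flag → not purge_cache), the K-axiom yields O(not purge_cache).
Premise 9 is O(issue_warning → purge_cache); contrapositively O(not purge_cache → not issue_warning). Since O(not purge_cache) holds, K gives O(not issue_warning).
So O(not issue_warning) holds, i.e. issue_warning is forbidden. None of the other listed options is forbidden under the premises.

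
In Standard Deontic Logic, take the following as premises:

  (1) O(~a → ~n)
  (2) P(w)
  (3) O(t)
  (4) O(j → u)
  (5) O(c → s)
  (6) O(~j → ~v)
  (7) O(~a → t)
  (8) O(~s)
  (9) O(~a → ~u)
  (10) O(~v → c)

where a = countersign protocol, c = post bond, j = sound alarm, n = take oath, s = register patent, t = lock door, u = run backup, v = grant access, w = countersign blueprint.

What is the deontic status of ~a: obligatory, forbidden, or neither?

Premise 8 gives O(~s).
Premise 5 is O(c → s); contrapositively O(~s → ~c). Since O(~s) holds, K gives O(~c).
The contrapositive of premise 10 (O(~v → c)) is O(~c → v), and O(~c) is already established, so O(v).
Premise 6, O(~j → ~v), contraposes to O(v → j); with O(v) we get O(j).
With premise 4, O(j → u), the K-axiom yields O(u).
Premise 9 is O(~a → ~u); contrapositively O(u → a). Since O(u) holds, K gives O(a).
Premises 1, 2, 3, 7 do not contribute to this derivation.
Thus O(a), which is F(~a): ~a is forbidden.

Forbidden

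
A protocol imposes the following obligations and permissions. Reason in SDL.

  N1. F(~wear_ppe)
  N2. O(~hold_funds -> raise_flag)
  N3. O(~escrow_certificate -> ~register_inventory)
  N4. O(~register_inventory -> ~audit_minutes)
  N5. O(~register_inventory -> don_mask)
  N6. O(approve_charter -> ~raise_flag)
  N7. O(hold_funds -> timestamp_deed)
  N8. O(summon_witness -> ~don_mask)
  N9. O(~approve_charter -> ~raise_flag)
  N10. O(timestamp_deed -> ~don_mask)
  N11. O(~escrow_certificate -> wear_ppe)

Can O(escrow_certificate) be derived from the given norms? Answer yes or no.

Yes

Premises 6 and 9 are O(approve_charter -> ~raise_flag) and O(~approve_charter -> ~raise_flag); every ideal world satisfies approve_charter or ~approve_charter, so in either case ~raise_flag holds — hence O(~raise_flag).
Premise 2 is O(~hold_funds -> raise_flag); contrapositively O(~raise_flag -> hold_funds). Since O(~raise_flag) holds, K gives O(hold_funds).
With premise 7, O(hold_funds -> timestamp_deed), the K-axiom yields O(timestamp_deed).
From O(timestamp_deed) and premise 10, O(timestamp_deed -> ~don_mask), we obtain O(~don_mask).
The contrapositive of premise 5 (O(~register_inventory -> don_mask)) is O(~don_mask -> register_inventory), and O(~don_mask) is already established, so O(register_inventory).
Premise 3, O(~escrow_certificate -> ~register_inventory), contraposes to O(register_inventory -> escrow_certificate); with O(register_inventory) we get O(escrow_certificate).
Premises 1, 4, 8, 11 do not contribute to this derivation.
So O(escrow_certificate) follows.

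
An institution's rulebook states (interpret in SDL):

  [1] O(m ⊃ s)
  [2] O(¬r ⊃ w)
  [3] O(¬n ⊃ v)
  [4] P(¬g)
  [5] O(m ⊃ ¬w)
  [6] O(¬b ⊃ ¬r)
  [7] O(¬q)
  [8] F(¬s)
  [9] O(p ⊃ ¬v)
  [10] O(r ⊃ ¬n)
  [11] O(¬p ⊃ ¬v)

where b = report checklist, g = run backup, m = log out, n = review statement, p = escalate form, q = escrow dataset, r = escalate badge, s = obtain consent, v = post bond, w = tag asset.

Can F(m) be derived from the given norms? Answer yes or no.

Yes

Premises 11 and 9 are O(¬p ⊃ ¬v) and O(p ⊃ ¬v); every ideal world satisfies ¬p or p, so in either case ¬v holds — hence O(¬v).
The contrapositive of premise 3 (O(¬n ⊃ v)) is O(¬v ⊃ n), and O(¬v) is already established, so O(n).
Premise 10, O(r ⊃ ¬n), contraposes to O(n ⊃ ¬r); with O(n) we get O(¬r).
Applying K to premise 2 (O(¬r ⊃ w)) and O(¬r) yields O(w).
Premise 5, O(m ⊃ ¬w), contraposes to O(w ⊃ ¬m); with O(w) we get O(¬m).
Premises 1, 4, 6, 7, 8 do not contribute to this derivation.
So O(¬m) holds, i.e. F(m). The claim follows.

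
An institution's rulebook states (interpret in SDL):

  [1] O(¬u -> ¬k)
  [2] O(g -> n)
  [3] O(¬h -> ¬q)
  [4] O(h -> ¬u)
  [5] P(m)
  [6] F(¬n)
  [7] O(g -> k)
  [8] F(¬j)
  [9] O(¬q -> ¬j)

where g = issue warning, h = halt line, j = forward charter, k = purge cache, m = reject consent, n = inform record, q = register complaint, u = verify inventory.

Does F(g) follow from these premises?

Premise 8 is F(¬j), i.e. O(j).
The contrapositive of premise 9 (O(¬q -> ¬j)) is O(j -> q), and O(j) is already established, so O(q).
The contrapositive of premise 3 (O(¬h -> ¬q)) is O(q -> h), and O(q) is already established, so O(h).
Premise 4 is O(h -> ¬u); since O(h), deontic closure gives O(¬u).
Premise 1 is O(¬u -> ¬k); since O(¬u), deontic closure gives O(¬k).
The contrapositive of premise 7 (O(g -> k)) is O(¬k -> ¬g), and O(¬k) is already established, so O(¬g).
Premises 2, 5, 6 do not contribute to this derivation.
So O(¬g) holds, i.e. F(g). The claim follows.

Yes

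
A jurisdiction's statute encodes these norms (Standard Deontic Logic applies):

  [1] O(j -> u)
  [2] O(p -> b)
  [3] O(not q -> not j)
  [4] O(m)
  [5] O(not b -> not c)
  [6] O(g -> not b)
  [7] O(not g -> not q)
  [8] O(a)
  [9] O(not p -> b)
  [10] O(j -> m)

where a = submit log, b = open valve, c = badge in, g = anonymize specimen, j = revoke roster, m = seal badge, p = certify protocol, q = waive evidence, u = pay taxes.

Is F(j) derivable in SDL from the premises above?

Yes

Premises 9 and 2 cover both cases: O(not p -> b) and O(p -> b). Since not p ∨ p is a tautology, O(b) follows.
The contrapositive of premise 6 (O(g -> not b)) is O(b -> not g), and O(b) is already established, so O(not g).
With premise 7, O(not g -> not q), the K-axiom yields O(not q).
Applying K to premise 3 (O(not q -> not j)) and O(not q) yields O(not j).
Premises 1, 4, 5, 8, 10 do not contribute to this derivation.
So O(not j) holds, i.e. F(j). The claim follows.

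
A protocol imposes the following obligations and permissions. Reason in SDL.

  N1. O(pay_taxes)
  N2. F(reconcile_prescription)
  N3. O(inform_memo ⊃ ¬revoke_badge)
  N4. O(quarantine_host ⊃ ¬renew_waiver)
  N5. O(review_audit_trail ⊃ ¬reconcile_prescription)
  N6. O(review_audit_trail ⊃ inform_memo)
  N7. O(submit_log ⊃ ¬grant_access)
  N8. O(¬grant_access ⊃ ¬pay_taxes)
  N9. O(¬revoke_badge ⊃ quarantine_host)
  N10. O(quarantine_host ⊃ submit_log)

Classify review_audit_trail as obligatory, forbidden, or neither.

Forbidden

Premise 1 states O(pay_taxes) outright.
Premise 8 is O(¬grant_access ⊃ ¬pay_taxes); contrapositively O(pay_taxes ⊃ grant_access). Since O(pay_taxes) holds, K gives O(grant_access).
The contrapositive of premise 7 (O(submit_log ⊃ ¬grant_access)) is O(grant_access ⊃ ¬submit_log), and O(grant_access) is already established, so O(¬submit_log).
Premise 10, O(quarantine_host ⊃ submit_log), contraposes to O(¬submit_log ⊃ ¬quarantine_host); with O(¬submit_log) we get O(¬quarantine_host).
Premise 9, O(¬revoke_badge ⊃ quarantine_host), contraposes to O(¬quarantine_host ⊃ revoke_badge); with O(¬quarantine_host) we get O(revoke_badge).
The contrapositive of premise 3 (O(inform_memo ⊃ ¬revoke_badge)) is O(revoke_badge ⊃ ¬inform_memo), and O(revoke_badge) is already established, so O(¬inform_memo).
The contrapositive of premise 6 (O(review_audit_trail ⊃ inform_memo)) is O(¬inform_memo ⊃ ¬review_audit_trail), and O(¬inform_memo) is already established, so O(¬review_audit_trail).
Premises 2, 4, 5 do not contribute to this derivation.
Thus O(¬review_audit_trail), which is F(review_audit_trail): review_audit_trail is forbidden.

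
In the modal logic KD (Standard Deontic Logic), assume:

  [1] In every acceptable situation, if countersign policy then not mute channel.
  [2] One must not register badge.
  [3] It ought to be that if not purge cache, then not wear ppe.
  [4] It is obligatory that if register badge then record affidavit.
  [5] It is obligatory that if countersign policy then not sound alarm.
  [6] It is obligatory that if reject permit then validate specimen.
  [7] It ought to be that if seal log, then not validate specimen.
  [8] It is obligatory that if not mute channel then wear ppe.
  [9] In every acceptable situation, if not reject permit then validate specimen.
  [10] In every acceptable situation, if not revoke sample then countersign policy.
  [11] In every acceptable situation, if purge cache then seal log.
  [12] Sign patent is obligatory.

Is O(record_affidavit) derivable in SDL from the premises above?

No

Premise 4 is O(register_badge → record_affidavit), but O(register_badge) is not derivable from the premises, so it does not yield O(record_affidavit).
No other premise forces O(record_affidavit). An ideal world satisfying every premise can still have record_affidavit false, so O(record_affidavit) is not derivable.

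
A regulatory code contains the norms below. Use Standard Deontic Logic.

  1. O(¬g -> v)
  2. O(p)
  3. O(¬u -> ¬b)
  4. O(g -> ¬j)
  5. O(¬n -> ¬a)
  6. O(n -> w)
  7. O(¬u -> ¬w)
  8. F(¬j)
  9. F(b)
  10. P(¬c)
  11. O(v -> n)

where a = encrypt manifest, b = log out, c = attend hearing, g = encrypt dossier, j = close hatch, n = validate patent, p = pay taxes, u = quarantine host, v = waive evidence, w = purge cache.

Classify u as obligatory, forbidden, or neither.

F(¬j) at premise 8 means O(j).
The contrapositive of premise 4 (O(g -> ¬j)) is O(j -> ¬g), and O(j) is already established, so O(¬g).
Premise 1 is O(¬g -> v); since O(¬g), deontic closure gives O(v).
With premise 11, O(v -> n), the K-axiom yields O(n).
Premise 6 is O(n -> w); since O(n), deontic closure gives O(w).
Premise 7, O(¬u -> ¬w), contraposes to O(w -> u); with O(w) we get O(u).
Premises 2, 3, 5, 9, 10 do not contribute to this derivation.
Hence u is obligatory.

Obligatory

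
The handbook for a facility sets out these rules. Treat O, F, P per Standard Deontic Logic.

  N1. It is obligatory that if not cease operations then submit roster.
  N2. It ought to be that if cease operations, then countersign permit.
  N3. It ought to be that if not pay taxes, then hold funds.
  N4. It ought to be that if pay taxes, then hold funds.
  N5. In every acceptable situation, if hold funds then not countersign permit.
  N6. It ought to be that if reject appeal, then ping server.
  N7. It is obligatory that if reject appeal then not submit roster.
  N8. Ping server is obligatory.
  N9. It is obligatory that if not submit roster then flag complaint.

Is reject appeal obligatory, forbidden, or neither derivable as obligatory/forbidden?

Premises 3 and 4 cover both cases: O(¬pay_taxes → hold_funds) and O(pay_taxes → hold_funds). Since ¬pay_taxes ∨ pay_taxes is a tautology, O(hold_funds) follows.
Premise 5 is O(hold_funds → ¬countersign_permit); since O(hold_funds), deontic closure gives O(¬countersign_permit).
The contrapositive of premise 2 (O(cease_operations → countersign_permit)) is O(¬countersign_permit → ¬cease_operations), and O(¬countersign_permit) is already established, so O(¬cease_operations).
Applying K to premise 1 (O(¬cease_operations → submit_roster)) and O(¬cease_operations) yields O(submit_roster).
Premise 7 is O(reject_appeal → ¬submit_roster); contrapositively O(submit_roster → ¬reject_appeal). Since O(submit_roster) holds, K gives O(¬reject_appeal).
Premises 6, 8, 9 do not contribute to this derivation.
Thus O(¬reject_appeal), which is F(reject_appeal): reject_appeal is forbidden.

Forbidden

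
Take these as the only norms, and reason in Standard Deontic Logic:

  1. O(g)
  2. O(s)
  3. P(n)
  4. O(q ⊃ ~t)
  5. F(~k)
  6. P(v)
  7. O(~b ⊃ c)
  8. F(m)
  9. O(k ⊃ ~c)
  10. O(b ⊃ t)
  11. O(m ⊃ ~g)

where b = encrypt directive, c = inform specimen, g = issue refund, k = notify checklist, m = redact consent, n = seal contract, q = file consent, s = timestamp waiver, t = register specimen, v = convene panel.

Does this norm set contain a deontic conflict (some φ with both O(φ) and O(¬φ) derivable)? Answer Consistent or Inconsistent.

Premise 11 is O(m ⊃ ~g), but O(m) is not derivable from the premises, so it does not yield O(~g).
So O(~g) is not derivable, and the apparent clash with O(g) does not arise.
A world satisfying every obligation exists (e.g. b=true, c=false, g=true, k=true, m=false, n=false, q=false, s=true, t=true, v=false); no atom is both obligatory and forbidden, so the set is consistent.

Consistent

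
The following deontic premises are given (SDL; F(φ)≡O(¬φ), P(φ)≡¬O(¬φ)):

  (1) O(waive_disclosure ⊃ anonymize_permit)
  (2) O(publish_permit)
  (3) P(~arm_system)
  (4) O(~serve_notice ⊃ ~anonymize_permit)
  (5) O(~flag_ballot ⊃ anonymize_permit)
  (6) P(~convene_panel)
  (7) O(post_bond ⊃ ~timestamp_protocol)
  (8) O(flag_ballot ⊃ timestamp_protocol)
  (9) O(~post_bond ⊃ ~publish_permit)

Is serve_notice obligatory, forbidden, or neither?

From premise 2 we have O(publish_permit).
The contrapositive of premise 9 (O(~post_bond ⊃ ~publish_permit)) is O(publish_permit ⊃ post_bond), and O(publish_permit) is already established, so O(post_bond).
From O(post_bond) and premise 7, O(post_bond ⊃ ~timestamp_protocol), we obtain O(~timestamp_protocol).
Premise 8 is O(flag_ballot ⊃ timestamp_protocol); contrapositively O(~timestamp_protocol ⊃ ~flag_ballot). Since O(~timestamp_protocol) holds, K gives O(~flag_ballot).
Applying K to premise 5 (O(~flag_ballot ⊃ anonymize_permit)) and O(~flag_ballot) yields O(anonymize_permit).
Premise 4, O(~serve_notice ⊃ ~anonymize_permit), contraposes to O(anonymize_permit ⊃ serve_notice); with O(anonymize_permit) we get O(serve_notice).
Premises 1, 3, 6 do not contribute to this derivation.
Hence serve_notice is obligatory.

Obligatory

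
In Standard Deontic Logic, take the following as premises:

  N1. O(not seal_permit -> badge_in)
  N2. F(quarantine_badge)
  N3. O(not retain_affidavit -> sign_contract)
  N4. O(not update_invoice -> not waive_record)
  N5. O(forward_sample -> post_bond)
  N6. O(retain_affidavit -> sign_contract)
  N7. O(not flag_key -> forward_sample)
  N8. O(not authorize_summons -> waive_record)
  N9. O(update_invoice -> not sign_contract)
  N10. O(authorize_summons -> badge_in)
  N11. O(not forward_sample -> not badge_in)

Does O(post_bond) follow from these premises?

Yes

Premises 3 and 6 cover both cases: O(not retain_affidavit -> sign_contract) and O(retain_affidavit -> sign_contract). Since not retain_affidavit ∨ retain_affidavit is a tautology, O(sign_contract) follows.
Premise 9 is O(update_invoice -> not sign_contract); contrapositively O(sign_contract -> not update_invoice). Since O(sign_contract) holds, K gives O(not update_invoice).
Premise 4 is O(not update_invoice -> not waive_record); since O(not update_invoice), deontic closure gives O(not waive_record).
Premise 8 is O(not authorize_summons -> waive_record); contrapositively O(not waive_record -> authorize_summons). Since O(not waive_record) holds, K gives O(authorize_summons).
With premise 10, O(authorize_summons -> badge_in), the K-axiom yields O(badge_in).
Premise 11 is O(not forward_sample -> not badge_in); contrapositively O(badge_in -> forward_sample). Since O(badge_in) holds, K gives O(forward_sample).
Applying K to premise 5 (O(forward_sample -> post_bond)) and O(forward_sample) yields O(post_bond).
Premises 1, 2, 7 do not contribute to this derivation.
So O(post_bond) follows.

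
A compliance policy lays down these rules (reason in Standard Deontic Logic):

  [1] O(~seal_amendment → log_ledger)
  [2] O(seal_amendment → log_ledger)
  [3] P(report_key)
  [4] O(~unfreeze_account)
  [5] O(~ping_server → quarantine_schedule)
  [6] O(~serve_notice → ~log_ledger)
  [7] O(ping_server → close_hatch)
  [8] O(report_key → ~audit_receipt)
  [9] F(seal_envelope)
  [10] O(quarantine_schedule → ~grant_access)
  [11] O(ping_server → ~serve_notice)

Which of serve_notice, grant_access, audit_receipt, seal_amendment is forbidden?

Premises 2 and 1 cover both cases: O(seal_amendment → log_ledger) and O(~seal_amendment → log_ledger). Since seal_amendment ∨ ~seal_amendment is a tautology, O(log_ledger) follows.
The contrapositive of premise 6 (O(~serve_notice → ~log_ledger)) is O(log_ledger → serve_notice), and O(log_ledger) is already established, so O(serve_notice).
The contrapositive of premise 11 (O(ping_server → ~serve_notice)) is O(serve_notice → ~ping_server), and O(serve_notice) is already established, so O(~ping_server).
With premise 5, O(~ping_server → quarantine_schedule), the K-axiom yields O(quarantine_schedule).
Applying K to premise 10 (O(quarantine_schedule → ~grant_access)) and O(quarantine_schedule) yields O(~grant_access).
So O(~grant_access) holds, i.e. grant_access is forbidden. None of the other listed options is forbidden under the premises.

grant_access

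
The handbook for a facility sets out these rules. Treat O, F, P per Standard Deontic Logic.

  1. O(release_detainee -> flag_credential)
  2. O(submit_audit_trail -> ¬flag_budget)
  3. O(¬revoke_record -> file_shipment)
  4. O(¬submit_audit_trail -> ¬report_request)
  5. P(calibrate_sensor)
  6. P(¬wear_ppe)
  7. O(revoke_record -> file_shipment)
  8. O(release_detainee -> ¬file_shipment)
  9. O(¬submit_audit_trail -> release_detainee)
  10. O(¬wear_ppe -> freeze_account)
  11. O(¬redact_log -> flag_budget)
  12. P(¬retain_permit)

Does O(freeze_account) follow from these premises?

Premise 10 is O(¬wear_ppe -> freeze_account), but O(¬wear_ppe) is not derivable from the premises (the permission P(¬wear_ppe) asserts only ¬O(wear_ppe), not O(¬wear_ppe)), so it does not yield O(freeze_account).
No other premise forces O(freeze_account). An ideal world satisfying every premise can still have freeze_account false, so O(freeze_account) is not derivable.

No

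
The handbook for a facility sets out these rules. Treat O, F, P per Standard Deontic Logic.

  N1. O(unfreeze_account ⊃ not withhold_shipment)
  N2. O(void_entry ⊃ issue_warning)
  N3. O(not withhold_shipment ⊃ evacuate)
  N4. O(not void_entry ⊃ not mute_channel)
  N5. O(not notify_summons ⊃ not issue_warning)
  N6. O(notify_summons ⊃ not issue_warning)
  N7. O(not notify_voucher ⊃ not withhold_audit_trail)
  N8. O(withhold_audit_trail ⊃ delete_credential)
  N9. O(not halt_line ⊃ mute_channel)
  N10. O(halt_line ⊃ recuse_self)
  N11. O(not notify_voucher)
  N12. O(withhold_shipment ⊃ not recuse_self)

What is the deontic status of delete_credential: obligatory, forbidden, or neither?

Premise 8 is O(withhold_audit_trail ⊃ delete_credential), but O(withhold_audit_trail) is not derivable from the premises, so it does not yield O(delete_credential).
No premise or chain of K-axiom applications forces O(delete_credential), and none forces O(not delete_credential). So delete_credential is neither obligatory nor forbidden under these norms.

Neither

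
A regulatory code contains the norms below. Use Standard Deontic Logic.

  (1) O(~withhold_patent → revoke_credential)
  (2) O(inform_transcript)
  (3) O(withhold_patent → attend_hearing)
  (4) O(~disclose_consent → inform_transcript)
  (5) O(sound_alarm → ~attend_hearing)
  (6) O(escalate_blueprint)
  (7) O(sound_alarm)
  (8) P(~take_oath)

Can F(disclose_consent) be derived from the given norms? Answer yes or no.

No

Premise 4 is O(~disclose_consent → inform_transcript); even if O(inform_transcript) held, inferring O(~disclose_consent) would be affirming the consequent — invalid.
No other premise forces O(~disclose_consent). An ideal world satisfying every premise can still have disclose_consent true, so F(disclose_consent) is not derivable.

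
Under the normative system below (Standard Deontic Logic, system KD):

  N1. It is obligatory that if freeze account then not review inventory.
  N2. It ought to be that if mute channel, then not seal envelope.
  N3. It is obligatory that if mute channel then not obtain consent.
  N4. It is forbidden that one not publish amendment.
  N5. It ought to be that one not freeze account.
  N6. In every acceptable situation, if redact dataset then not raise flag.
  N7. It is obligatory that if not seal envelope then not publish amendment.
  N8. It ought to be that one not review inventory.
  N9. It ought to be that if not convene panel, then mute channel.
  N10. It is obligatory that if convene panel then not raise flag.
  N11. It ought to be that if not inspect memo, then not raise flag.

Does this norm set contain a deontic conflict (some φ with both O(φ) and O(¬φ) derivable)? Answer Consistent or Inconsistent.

Consistent

Premise 1 is O(freeze_account → ¬review_inventory); even if O(¬review_inventory) held, inferring O(freeze_account) would be affirming the consequent — invalid.
So O(freeze_account) is not derivable, and the apparent clash with O(¬freeze_account) does not arise.
A world satisfying every obligation exists (e.g. convene_panel=true, freeze_account=false, inspect_memo=false, mute_channel=false, obtain_consent=false, publish_amendment=true, raise_flag=false, redact_dataset=false, review_inventory=false, seal_envelope=true); no atom is both obligatory and forbidden, so the set is consistent.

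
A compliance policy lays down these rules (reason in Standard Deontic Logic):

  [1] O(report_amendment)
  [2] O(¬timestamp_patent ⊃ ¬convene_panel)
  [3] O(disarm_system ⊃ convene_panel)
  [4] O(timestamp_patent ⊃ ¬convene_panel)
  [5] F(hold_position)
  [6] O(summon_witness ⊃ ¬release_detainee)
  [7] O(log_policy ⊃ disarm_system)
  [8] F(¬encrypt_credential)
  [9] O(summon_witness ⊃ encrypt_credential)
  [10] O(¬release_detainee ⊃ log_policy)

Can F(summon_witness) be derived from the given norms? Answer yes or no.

Yes

By case analysis on timestamp_patent: premise 4 gives O(timestamp_patent ⊃ ¬convene_panel) and premise 2 gives O(¬timestamp_patent ⊃ ¬convene_panel), so O(¬convene_panel) either way.
Premise 3 is O(disarm_system ⊃ convene_panel); contrapositively O(¬convene_panel ⊃ ¬disarm_system). Since O(¬convene_panel) holds, K gives O(¬disarm_system).
Premise 7 is O(log_policy ⊃ disarm_system); contrapositively O(¬disarm_system ⊃ ¬log_policy). Since O(¬disarm_system) holds, K gives O(¬log_policy).
Premise 10 is O(¬release_detainee ⊃ log_policy); contrapositively O(¬log_policy ⊃ release_detainee). Since O(¬log_policy) holds, K gives O(release_detainee).
Premise 6, O(summon_witness ⊃ ¬release_detainee), contraposes to O(release_detainee ⊃ ¬summon_witness); with O(release_detainee) we get O(¬summon_witness).
Premises 1, 5, 8, 9 do not contribute to this derivation.
So O(¬summon_witness) holds, i.e. F(summon_witness). The claim follows.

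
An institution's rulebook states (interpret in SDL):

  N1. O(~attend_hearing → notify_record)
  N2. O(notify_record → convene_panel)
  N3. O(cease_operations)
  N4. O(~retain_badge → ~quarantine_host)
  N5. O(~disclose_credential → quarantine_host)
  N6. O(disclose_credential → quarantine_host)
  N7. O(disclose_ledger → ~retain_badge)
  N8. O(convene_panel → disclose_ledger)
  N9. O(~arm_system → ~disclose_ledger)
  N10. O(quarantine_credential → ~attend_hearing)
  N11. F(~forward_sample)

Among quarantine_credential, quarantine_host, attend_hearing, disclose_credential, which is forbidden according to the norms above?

Premises 5 and 6 cover both cases: O(~disclose_credential → quarantine_host) and O(disclose_credential → quarantine_host). Since ~disclose_credential ∨ disclose_credential is a tautology, O(quarantine_host) follows.
The contrapositive of premise 4 (O(~retain_badge → ~quarantine_host)) is O(quarantine_host → retain_badge), and O(quarantine_host) is already established, so O(retain_badge).
Premise 7 is O(disclose_ledger → ~retain_badge); contrapositively O(retain_badge → ~disclose_ledger). Since O(retain_badge) holds, K gives O(~disclose_ledger).
Premise 8, O(convene_panel → disclose_ledger), contraposes to O(~disclose_ledger → ~convene_panel); with O(~disclose_ledger) we get O(~convene_panel).
Premise 2, O(notify_record → convene_panel), contraposes to O(~convene_panel → ~notify_record); with O(~convene_panel) we get O(~notify_record).
Premise 1 is O(~attend_hearing → notify_record); contrapositively O(~notify_record → attend_hearing). Since O(~notify_record) holds, K gives O(attend_hearing).
The contrapositive of premise 10 (O(quarantine_credential → ~attend_hearing)) is O(attend_hearing → ~quarantine_credential), and O(attend_hearing) is already established, so O(~quarantine_credential).
So O(~quarantine_credential) holds, i.e. quarantine_credential is forbidden. None of the other listed options is forbidden under the premises.

quarantine_credential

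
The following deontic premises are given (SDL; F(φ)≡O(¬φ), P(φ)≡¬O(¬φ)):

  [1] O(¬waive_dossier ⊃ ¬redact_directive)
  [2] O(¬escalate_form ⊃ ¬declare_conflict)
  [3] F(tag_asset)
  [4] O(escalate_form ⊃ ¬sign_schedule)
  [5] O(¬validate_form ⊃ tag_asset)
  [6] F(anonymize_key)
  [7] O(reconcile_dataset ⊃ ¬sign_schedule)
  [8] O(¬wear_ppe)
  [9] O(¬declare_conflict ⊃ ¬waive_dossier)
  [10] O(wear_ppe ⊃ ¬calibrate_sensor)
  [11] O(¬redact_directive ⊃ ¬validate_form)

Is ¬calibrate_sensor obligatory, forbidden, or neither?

Premise 10 is O(wear_ppe ⊃ ¬calibrate_sensor), but O(wear_ppe) is not derivable from the premises, so it does not yield O(¬calibrate_sensor).
No premise or chain of K-axiom applications forces O(¬calibrate_sensor), and none forces O(calibrate_sensor). So ¬calibrate_sensor is neither obligatory nor forbidden under these norms.

Neither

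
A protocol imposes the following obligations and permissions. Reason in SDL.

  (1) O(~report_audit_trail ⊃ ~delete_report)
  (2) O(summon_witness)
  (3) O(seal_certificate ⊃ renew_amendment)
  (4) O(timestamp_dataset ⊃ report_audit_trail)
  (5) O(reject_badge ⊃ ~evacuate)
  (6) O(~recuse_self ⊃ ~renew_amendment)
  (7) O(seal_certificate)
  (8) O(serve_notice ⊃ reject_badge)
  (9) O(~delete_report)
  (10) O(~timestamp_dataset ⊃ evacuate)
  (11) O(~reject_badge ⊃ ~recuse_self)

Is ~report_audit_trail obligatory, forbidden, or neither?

Forbidden

Premise 7 states O(seal_certificate) outright.
Applying K to premise 3 (O(seal_certificate ⊃ renew_amendment)) and O(seal_certificate) yields O(renew_amendment).
Premise 6 is O(~recuse_self ⊃ ~renew_amendment); contrapositively O(renew_amendment ⊃ recuse_self). Since O(renew_amendment) holds, K gives O(recuse_self).
Premise 11, O(~reject_badge ⊃ ~recuse_self), contraposes to O(recuse_self ⊃ reject_badge); with O(recuse_self) we get O(reject_badge).
Applying K to premise 5 (O(reject_badge ⊃ ~evacuate)) and O(reject_badge) yields O(~evacuate).
Premise 10 is O(~timestamp_dataset ⊃ evacuate); contrapositively O(~evacuate ⊃ timestamp_dataset). Since O(~evacuate) holds, K gives O(timestamp_dataset).
With premise 4, O(timestamp_dataset ⊃ report_audit_trail), the K-axiom yields O(report_audit_trail).
Premises 1, 2, 8, 9 do not contribute to this derivation.
Thus O(report_audit_trail), which is F(~report_audit_trail): ~report_audit_trail is forbidden.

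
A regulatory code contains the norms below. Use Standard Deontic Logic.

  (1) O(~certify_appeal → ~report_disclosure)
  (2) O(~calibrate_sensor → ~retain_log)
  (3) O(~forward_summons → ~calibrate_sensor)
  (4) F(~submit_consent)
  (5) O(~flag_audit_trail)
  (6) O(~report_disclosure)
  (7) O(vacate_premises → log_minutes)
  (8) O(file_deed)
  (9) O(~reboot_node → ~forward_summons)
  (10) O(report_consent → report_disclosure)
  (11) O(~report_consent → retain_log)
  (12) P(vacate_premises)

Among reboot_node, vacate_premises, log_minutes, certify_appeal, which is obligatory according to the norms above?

Premise 6 states O(~report_disclosure) outright.
Premise 10, O(report_consent → report_disclosure), contraposes to O(~report_disclosure → ~report_consent); with O(~report_disclosure) we get O(~report_consent).
From O(~report_consent) and premise 11, O(~report_consent → retain_log), we obtain O(retain_log).
Premise 2, O(~calibrate_sensor → ~retain_log), contraposes to O(retain_log → calibrate_sensor); with O(retain_log) we get O(calibrate_sensor).
Premise 3, O(~forward_summons → ~calibrate_sensor), contraposes to O(calibrate_sensor → forward_summons); with O(calibrate_sensor) we get O(forward_summons).
Premise 9 is O(~reboot_node → ~forward_summons); contrapositively O(forward_summons → reboot_node). Since O(forward_summons) holds, K gives O(reboot_node).
So O(reboot_node) holds — reboot_node is obligatory. None of the other listed options is made obligatory by any chain of premises.

reboot_node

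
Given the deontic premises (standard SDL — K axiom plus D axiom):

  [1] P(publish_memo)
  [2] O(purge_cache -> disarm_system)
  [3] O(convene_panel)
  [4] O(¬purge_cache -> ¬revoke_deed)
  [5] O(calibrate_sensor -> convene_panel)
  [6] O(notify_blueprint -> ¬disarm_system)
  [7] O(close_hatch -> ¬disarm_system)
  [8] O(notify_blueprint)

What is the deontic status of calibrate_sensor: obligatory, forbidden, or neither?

Premise 5 is O(calibrate_sensor -> convene_panel); even if O(convene_panel) held, inferring O(calibrate_sensor) would be affirming the consequent — invalid.
No premise or chain of K-axiom applications forces O(calibrate_sensor), and none forces O(¬calibrate_sensor). So calibrate_sensor is neither obligatory nor forbidden under these norms.

Neither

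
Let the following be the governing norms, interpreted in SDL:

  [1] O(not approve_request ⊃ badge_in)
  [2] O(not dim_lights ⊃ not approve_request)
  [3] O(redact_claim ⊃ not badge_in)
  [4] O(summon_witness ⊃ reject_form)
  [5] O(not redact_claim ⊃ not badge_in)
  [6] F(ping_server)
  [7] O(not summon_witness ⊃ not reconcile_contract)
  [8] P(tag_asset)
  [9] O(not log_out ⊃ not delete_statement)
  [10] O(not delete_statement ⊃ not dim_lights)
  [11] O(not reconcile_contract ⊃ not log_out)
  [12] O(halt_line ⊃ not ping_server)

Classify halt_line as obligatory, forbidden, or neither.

Neither

Premise 12 is O(halt_line ⊃ not ping_server); even if O(not ping_server) held, inferring O(halt_line) would be affirming the consequent — invalid.
No premise or chain of K-axiom applications forces O(halt_line), and none forces O(not halt_line). So halt_line is neither obligatory nor forbidden under these norms.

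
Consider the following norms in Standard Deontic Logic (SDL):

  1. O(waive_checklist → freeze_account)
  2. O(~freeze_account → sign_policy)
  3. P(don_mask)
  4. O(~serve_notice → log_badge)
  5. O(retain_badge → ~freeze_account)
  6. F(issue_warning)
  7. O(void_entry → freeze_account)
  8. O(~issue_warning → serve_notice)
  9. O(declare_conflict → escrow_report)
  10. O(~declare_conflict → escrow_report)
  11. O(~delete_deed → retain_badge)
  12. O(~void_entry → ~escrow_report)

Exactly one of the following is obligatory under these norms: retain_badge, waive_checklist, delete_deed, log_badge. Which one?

delete_deed

By case analysis on declare_conflict: premise 9 gives O(declare_conflict → escrow_report) and premise 10 gives O(~declare_conflict → escrow_report), so O(escrow_report) either way.
The contrapositive of premise 12 (O(~void_entry → ~escrow_report)) is O(escrow_report → void_entry), and O(escrow_report) is already established, so O(void_entry).
From O(void_entry) and premise 7, O(void_entry → freeze_account), we obtain O(freeze_account).
Premise 5, O(retain_badge → ~freeze_account), contraposes to O(freeze_account → ~retain_badge); with O(freeze_account) we get O(~retain_badge).
Premise 11, O(~delete_deed → retain_badge), contraposes to O(~retain_badge → delete_deed); with O(~retain_badge) we get O(delete_deed).
So O(delete_deed) holds — delete_deed is obligatory. None of the other listed options is made obligatory by any chain of premises.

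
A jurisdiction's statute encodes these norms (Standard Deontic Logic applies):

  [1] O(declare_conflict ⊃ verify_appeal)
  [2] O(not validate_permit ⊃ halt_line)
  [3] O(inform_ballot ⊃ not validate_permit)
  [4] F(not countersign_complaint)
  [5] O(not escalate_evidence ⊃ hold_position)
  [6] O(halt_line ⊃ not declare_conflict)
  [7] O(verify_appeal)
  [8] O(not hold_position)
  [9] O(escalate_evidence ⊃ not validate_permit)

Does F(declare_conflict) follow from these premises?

Premise 8 gives O(not hold_position).
Premise 5, O(not escalate_evidence ⊃ hold_position), contraposes to O(not hold_position ⊃ escalate_evidence); with O(not hold_position) we get O(escalate_evidence).
Applying K to premise 9 (O(escalate_evidence ⊃ not validate_permit)) and O(escalate_evidence) yields O(not validate_permit).
With premise 2, O(not validate_permit ⊃ halt_line), the K-axiom yields O(halt_line).
Premise 6 is O(halt_line ⊃ not declare_conflict); since O(halt_line), deontic closure gives O(not declare_conflict).
Premises 1, 3, 4, 7 do not contribute to this derivation.
So O(not declare_conflict) holds, i.e. F(declare_conflict). The claim follows.

Yes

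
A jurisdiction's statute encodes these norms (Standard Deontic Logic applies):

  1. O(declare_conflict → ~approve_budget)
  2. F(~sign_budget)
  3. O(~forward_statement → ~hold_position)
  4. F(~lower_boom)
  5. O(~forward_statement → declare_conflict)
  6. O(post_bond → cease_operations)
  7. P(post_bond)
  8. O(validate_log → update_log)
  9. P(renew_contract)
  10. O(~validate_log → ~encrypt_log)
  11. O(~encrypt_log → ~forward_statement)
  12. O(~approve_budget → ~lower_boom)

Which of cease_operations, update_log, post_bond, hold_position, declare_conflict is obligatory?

Premise 4, F(~lower_boom), is equivalent to O(lower_boom).
The contrapositive of premise 12 (O(~approve_budget → ~lower_boom)) is O(lower_boom → approve_budget), and O(lower_boom) is already established, so O(approve_budget).
Premise 1 is O(declare_conflict → ~approve_budget); contrapositively O(approve_budget → ~declare_conflict). Since O(approve_budget) holds, K gives O(~declare_conflict).
Premise 5, O(~forward_statement → declare_conflict), contraposes to O(~declare_conflict → forward_statement); with O(~declare_conflict) we get O(forward_statement).
Premise 11, O(~encrypt_log → ~forward_statement), contraposes to O(forward_statement → encrypt_log); with O(forward_statement) we get O(encrypt_log).
Premise 10 is O(~validate_log → ~encrypt_log); contrapositively O(encrypt_log → validate_log). Since O(encrypt_log) holds, K gives O(validate_log).
Applying K to premise 8 (O(validate_log → update_log)) and O(validate_log) yields O(update_log).
So O(update_log) holds — update_log is obligatory. None of the other listed options is made obligatory by any chain of premises.

update_log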